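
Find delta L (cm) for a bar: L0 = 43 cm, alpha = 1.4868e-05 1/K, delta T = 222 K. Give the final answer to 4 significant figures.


dL = L0 * alpha * dT
dL = 43 * 1.4868e-05 * 222
dL = 0.1419 cm


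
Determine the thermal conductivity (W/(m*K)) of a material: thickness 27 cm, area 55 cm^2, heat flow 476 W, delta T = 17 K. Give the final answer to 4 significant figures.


k = Q*L / (A*dT)
L = 0.27 m, A = 5.5e-03 m^2
k = 476 * 0.27 / (5.5e-03 * 17)
k = 1375 W/(m*K)


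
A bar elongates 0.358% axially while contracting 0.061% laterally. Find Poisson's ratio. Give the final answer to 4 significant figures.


nu = -epsilon_lat / epsilon_axial
Lateral strain is contraction (negative), so using magnitudes:
nu = 0.061 / 0.358
nu = 0.1704


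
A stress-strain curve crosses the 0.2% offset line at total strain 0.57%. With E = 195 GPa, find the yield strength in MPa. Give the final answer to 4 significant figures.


Offset strain = 0.002
Elastic strain at yield = total_strain - offset = 5.7e-03 - 0.002 = 3.7e-03
sigma_y = E * elastic_strain = 195000 * 3.7e-03
sigma_y = 721.5 MPa


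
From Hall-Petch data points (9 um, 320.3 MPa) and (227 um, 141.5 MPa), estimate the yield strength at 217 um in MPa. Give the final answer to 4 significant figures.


sigma_y = sigma0 + k / sqrt(d)
1/sqrt(d1) = 1/sqrt(9e-06) = 333.333;  1/sqrt(d2) = 66.3723
k = (sigma1 - sigma2) / (1/sqrt(d1) - 1/sqrt(d2)) = (320.3 - 141.5) / (333.333 - 66.3723) = 0.669761 MPa*m^0.5
sigma0 = sigma1 - k/sqrt(d1) = 320.3 - 0.669761*333.333 = 97.0464 MPa
sigma_y(d3) = 97.0464 + 0.669761 / sqrt(2.17e-04) = 142.5 MPa


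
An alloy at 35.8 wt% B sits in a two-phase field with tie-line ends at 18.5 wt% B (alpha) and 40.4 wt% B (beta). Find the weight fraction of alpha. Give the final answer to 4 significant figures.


f_alpha = (C_beta - C0) / (C_beta - C_alpha)
f_alpha = (40.4 - 35.8) / (40.4 - 18.5)
f_alpha = 0.21


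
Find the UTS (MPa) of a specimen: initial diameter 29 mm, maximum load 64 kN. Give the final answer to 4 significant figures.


A0 = pi*(d/2)^2 = pi*(29/2)^2 = 660.52 mm^2
UTS = F_max / A0 = 64*1000 / 660.52
UTS = 96.89 MPa


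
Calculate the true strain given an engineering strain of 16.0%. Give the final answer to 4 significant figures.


epsilon_true = ln(1 + epsilon_eng)
epsilon_true = ln(1 + 0.16)
epsilon_true = 0.1484


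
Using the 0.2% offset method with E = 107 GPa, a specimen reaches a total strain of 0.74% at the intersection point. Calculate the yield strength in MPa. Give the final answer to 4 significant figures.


Offset strain = 0.002
Elastic strain at yield = total_strain - offset = 7.4e-03 - 0.002 = 5.4e-03
sigma_y = E * elastic_strain = 107000 * 5.4e-03
sigma_y = 577.8 MPa


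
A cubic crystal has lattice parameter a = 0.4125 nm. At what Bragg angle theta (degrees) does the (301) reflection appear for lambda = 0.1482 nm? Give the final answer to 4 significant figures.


d = a / sqrt(h^2+k^2+l^2)
d = 0.4125 / sqrt(10) = 0.130444 nm
lambda = 2*d*sin(theta)  =>  sin(theta) = lambda / (2*d)
sin(theta) = 0.1482 / (2 * 0.130444) = 0.56806
theta = 34.62 deg


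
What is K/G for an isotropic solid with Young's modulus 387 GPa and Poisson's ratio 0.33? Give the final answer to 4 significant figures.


G = E / (2*(1+nu))
G = 387 / (2*(1+0.33)) = 145.489 GPa
K = E / (3*(1-2*nu))
K = 387 / (3*(1-2*0.33)) = 379.412 GPa
K/G = 379.412 / 145.489 = 2.608


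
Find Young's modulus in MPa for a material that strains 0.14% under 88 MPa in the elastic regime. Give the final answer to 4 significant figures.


E = sigma / epsilon
epsilon = 0.14% = 1.4e-03
E = 88 / 1.4e-03
E = 62860 MPa


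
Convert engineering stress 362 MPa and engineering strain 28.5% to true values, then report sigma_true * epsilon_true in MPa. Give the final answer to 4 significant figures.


sigma_true = sigma_eng * (1 + epsilon_eng)
sigma_true = 362 * (1 + 0.285) = 465.17 MPa
epsilon_true = ln(1 + epsilon_eng)
epsilon_true = ln(1 + 0.285) = 0.250759
sigma_true * epsilon_true = 465.17 * 0.250759 = 116.6 MPa


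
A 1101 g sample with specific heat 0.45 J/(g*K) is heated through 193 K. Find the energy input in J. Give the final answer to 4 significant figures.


Q = m * cp * dT
Q = 1101 * 0.45 * 193
Q = 95620 J


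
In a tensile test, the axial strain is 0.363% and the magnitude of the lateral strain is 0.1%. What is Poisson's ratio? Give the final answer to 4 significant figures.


nu = -epsilon_lat / epsilon_axial
Lateral strain is contraction (negative), so using magnitudes:
nu = 0.1 / 0.363
nu = 0.2755


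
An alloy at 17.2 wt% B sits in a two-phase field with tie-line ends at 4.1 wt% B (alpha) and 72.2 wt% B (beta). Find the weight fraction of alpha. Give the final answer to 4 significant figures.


f_alpha = (C_beta - C0) / (C_beta - C_alpha)
f_alpha = (72.2 - 17.2) / (72.2 - 4.1)
f_alpha = 0.8076


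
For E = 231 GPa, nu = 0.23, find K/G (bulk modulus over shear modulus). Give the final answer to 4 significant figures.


G = E / (2*(1+nu))
G = 231 / (2*(1+0.23)) = 93.9024 GPa
K = E / (3*(1-2*nu))
K = 231 / (3*(1-2*0.23)) = 142.593 GPa
K/G = 142.593 / 93.9024 = 1.519


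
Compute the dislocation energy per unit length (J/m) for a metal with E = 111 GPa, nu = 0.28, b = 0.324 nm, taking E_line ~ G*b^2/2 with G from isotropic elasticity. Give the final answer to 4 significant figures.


Step 1: G = E / (2*(1+nu))
G = 111 / (2*(1+0.28)) = 43.3594 GPa = 4.33594e+10 Pa
Step 2: E_line = G*b^2/2
b = 0.324 nm = 3.24e-10 m
E_line = 0.5 * 4.33594e+10 * (3.24e-10)^2 = 2.276e-09 J/m


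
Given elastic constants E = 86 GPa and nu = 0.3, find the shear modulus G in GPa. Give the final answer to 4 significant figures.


G = E / (2*(1+nu))
G = 86 / (2*(1+0.3))
G = 33.08 GPa


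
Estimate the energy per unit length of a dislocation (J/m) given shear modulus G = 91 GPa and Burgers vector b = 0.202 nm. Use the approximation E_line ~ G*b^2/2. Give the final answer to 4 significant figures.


E = G*b^2/2
b = 0.202 nm = 2.02e-10 m
G = 91 GPa = 9.1e+10 Pa
E = 0.5 * 9.1e+10 * (2.02e-10)^2
E = 1.857e-09 J/m


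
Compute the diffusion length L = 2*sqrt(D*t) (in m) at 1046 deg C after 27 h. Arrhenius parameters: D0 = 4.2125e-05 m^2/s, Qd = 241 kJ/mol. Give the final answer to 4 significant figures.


Step 1: D = D0 * exp(-Qd/(R*T))
T = 1319.15 K
D = 4.2125e-05 * exp(-241e3 / (8.314 * 1319.15)) = 1.20579e-14 m^2/s
Step 2: L = 2*sqrt(D*t)
t = 27 h = 97200 s
L = 2*sqrt(1.20579e-14 * 97200) = 6.847e-05 m


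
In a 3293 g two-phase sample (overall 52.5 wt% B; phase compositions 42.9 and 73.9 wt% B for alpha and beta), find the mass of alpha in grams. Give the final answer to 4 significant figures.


f_alpha = (C_beta - C0) / (C_beta - C_alpha)
f_alpha = (73.9 - 52.5) / (73.9 - 42.9) = 0.690323
m_alpha = f_alpha * m_total = 0.690323 * 3293 = 2273 g


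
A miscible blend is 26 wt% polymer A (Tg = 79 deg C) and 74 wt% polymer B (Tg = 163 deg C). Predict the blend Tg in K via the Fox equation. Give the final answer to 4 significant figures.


1/Tg = w1/Tg1 + w2/Tg2 (in Kelvin)
Tg1 = 352.15 K, Tg2 = 436.15 K
1/Tg = 0.26/352.15 + 0.74/436.15
Tg = 410.7 K


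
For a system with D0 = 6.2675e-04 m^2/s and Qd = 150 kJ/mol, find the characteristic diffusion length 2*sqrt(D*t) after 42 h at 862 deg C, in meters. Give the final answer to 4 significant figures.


Step 1: D = D0 * exp(-Qd/(R*T))
T = 1135.15 K
D = 6.2675e-04 * exp(-150e3 / (8.314 * 1135.15)) = 7.84334e-11 m^2/s
Step 2: L = 2*sqrt(D*t)
t = 42 h = 151200 s
L = 2*sqrt(7.84334e-11 * 151200) = 6.887e-03 m


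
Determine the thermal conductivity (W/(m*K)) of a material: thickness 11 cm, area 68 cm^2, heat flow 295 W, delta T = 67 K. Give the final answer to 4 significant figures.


k = Q*L / (A*dT)
L = 0.11 m, A = 6.8e-03 m^2
k = 295 * 0.11 / (6.8e-03 * 67)
k = 71.22 W/(m*K)


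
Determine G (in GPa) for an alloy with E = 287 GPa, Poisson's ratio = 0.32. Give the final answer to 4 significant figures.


G = E / (2*(1+nu))
G = 287 / (2*(1+0.32))
G = 108.7 GPa


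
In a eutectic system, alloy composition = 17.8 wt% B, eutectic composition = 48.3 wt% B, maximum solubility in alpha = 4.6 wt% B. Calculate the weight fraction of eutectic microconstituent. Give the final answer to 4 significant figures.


f_primary = (C_e - C0) / (C_e - C_alpha_max)
f_primary = (48.3 - 17.8) / (48.3 - 4.6)
f_primary = 0.697941
f_eutectic = 1 - 0.697941 = 0.3021


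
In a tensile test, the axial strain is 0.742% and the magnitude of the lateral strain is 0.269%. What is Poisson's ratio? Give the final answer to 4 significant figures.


nu = -epsilon_lat / epsilon_axial
Lateral strain is contraction (negative), so using magnitudes:
nu = 0.269 / 0.742
nu = 0.3625


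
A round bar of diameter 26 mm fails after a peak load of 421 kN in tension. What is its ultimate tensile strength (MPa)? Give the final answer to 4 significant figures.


A0 = pi*(d/2)^2 = pi*(26/2)^2 = 530.929 mm^2
UTS = F_max / A0 = 421*1000 / 530.929
UTS = 792.9 MPa


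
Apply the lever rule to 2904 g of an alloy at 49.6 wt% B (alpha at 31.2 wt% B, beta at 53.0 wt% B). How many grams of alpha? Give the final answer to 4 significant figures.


f_alpha = (C_beta - C0) / (C_beta - C_alpha)
f_alpha = (53.0 - 49.6) / (53.0 - 31.2) = 0.155963
m_alpha = f_alpha * m_total = 0.155963 * 2904 = 452.9 g


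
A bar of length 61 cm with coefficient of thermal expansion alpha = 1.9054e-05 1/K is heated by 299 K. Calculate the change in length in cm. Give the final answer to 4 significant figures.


dL = L0 * alpha * dT
dL = 61 * 1.9054e-05 * 299
dL = 0.3475 cm


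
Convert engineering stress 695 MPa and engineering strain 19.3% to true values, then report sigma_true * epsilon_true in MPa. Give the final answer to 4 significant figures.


sigma_true = sigma_eng * (1 + epsilon_eng)
sigma_true = 695 * (1 + 0.193) = 829.135 MPa
epsilon_true = ln(1 + epsilon_eng)
epsilon_true = ln(1 + 0.193) = 0.176471
sigma_true * epsilon_true = 829.135 * 0.176471 = 146.3 MPa


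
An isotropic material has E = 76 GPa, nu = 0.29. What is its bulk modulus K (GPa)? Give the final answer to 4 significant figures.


K = E / (3*(1-2*nu))
K = 76 / (3*(1-2*0.29))
K = 60.32 GPa


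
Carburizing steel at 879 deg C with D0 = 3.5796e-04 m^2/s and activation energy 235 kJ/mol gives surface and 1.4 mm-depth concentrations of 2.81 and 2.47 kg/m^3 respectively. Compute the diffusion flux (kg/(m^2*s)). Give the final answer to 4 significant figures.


Step 1: D = D0 * exp(-Qd/(R*T))
T = 879 + 273.15 = 1152.15 K
D = 3.5796e-04 * exp(-235e3 / (8.314 * 1152.15)) = 7.93109e-15 m^2/s
Step 2: J = D * (C1 - C2) / dx
J = 7.93109e-15 * (2.81 - 2.47) / 1.4e-03
J = 1.926e-12 kg/(m^2*s)


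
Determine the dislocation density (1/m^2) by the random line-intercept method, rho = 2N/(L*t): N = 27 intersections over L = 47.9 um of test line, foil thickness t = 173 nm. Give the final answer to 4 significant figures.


rho = 2N / (L * t)
L = 47.9 um = 4.79e-05 m, t = 173 nm = 1.73e-07 m
rho = 2 * 27 / (4.79e-05 * 1.73e-07)
rho = 6.516e+12 1/m^2


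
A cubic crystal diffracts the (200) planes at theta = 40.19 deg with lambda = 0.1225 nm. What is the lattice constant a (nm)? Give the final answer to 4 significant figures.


d = lambda / (2*sin(theta))
d = 0.1225 / (2*sin(40.19 deg))
d = 0.0949135 nm
a = d * sqrt(h^2+k^2+l^2) = 0.0949135 * sqrt(4)
a = 0.1898 nm


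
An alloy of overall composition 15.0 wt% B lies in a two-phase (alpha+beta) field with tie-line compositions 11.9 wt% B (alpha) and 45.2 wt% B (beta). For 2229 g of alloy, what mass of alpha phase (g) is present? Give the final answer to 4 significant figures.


f_alpha = (C_beta - C0) / (C_beta - C_alpha)
f_alpha = (45.2 - 15.0) / (45.2 - 11.9) = 0.906907
m_alpha = f_alpha * m_total = 0.906907 * 2229 = 2021 g


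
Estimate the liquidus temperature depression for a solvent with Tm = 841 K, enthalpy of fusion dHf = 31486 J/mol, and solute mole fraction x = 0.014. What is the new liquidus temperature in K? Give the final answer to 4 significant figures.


dT = R*Tm^2*x / dHf
dT = 8.314 * 841^2 * 0.014 / 31486
dT = 2.61464 K
T_new = 841 - 2.61464 = 838.4 K


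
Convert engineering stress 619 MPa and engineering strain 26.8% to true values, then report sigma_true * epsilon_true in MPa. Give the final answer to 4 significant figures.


sigma_true = sigma_eng * (1 + epsilon_eng)
sigma_true = 619 * (1 + 0.268) = 784.892 MPa
epsilon_true = ln(1 + epsilon_eng)
epsilon_true = ln(1 + 0.268) = 0.237441
sigma_true * epsilon_true = 784.892 * 0.237441 = 186.4 MPa


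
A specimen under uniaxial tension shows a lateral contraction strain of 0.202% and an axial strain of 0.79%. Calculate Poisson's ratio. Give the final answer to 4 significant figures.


nu = -epsilon_lat / epsilon_axial
Lateral strain is contraction (negative), so using magnitudes:
nu = 0.202 / 0.79
nu = 0.2557


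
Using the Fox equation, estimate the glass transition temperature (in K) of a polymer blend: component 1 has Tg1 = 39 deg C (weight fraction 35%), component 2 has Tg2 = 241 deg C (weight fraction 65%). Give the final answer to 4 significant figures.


1/Tg = w1/Tg1 + w2/Tg2 (in Kelvin)
Tg1 = 312.15 K, Tg2 = 514.15 K
1/Tg = 0.35/312.15 + 0.65/514.15
Tg = 419.2 K


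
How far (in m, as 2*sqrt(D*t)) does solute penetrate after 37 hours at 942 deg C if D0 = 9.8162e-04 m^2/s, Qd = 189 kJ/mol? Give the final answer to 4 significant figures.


Step 1: D = D0 * exp(-Qd/(R*T))
T = 1215.15 K
D = 9.8162e-04 * exp(-189e3 / (8.314 * 1215.15)) = 7.36656e-12 m^2/s
Step 2: L = 2*sqrt(D*t)
t = 37 h = 133200 s
L = 2*sqrt(7.36656e-12 * 133200) = 1.981e-03 m


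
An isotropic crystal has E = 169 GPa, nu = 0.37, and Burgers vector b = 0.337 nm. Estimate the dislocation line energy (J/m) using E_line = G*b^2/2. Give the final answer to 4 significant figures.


Step 1: G = E / (2*(1+nu))
G = 169 / (2*(1+0.37)) = 61.6788 GPa = 6.16788e+10 Pa
Step 2: E_line = G*b^2/2
b = 0.337 nm = 3.37e-10 m
E_line = 0.5 * 6.16788e+10 * (3.37e-10)^2 = 3.502e-09 J/m


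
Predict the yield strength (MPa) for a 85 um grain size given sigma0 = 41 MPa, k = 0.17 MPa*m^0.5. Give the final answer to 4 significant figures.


sigma_y = sigma0 + k / sqrt(d)
d = 85 um = 8.5e-05 m
sigma_y = 41 + 0.17 / sqrt(8.5e-05)
sigma_y = 59.44 MPa


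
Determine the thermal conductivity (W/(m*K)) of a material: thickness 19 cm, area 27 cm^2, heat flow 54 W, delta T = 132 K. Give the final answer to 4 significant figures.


k = Q*L / (A*dT)
L = 0.19 m, A = 2.7e-03 m^2
k = 54 * 0.19 / (2.7e-03 * 132)
k = 28.79 W/(m*K)


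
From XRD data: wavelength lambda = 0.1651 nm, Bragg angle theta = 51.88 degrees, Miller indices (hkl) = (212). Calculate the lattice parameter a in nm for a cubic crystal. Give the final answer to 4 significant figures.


d = lambda / (2*sin(theta))
d = 0.1651 / (2*sin(51.88 deg))
d = 0.104929 nm
a = d * sqrt(h^2+k^2+l^2) = 0.104929 * sqrt(9)
a = 0.3148 nm


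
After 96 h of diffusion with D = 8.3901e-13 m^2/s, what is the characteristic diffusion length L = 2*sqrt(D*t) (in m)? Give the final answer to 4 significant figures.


t = 96 hr = 345600 s
Diffusion length = 2*sqrt(D*t)
= 2*sqrt(8.3901e-13 * 345600)
= 1.077e-03 m


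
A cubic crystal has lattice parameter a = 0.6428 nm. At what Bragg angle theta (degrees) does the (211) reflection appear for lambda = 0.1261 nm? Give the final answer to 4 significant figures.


d = a / sqrt(h^2+k^2+l^2)
d = 0.6428 / sqrt(6) = 0.262422 nm
lambda = 2*d*sin(theta)  =>  sin(theta) = lambda / (2*d)
sin(theta) = 0.1261 / (2 * 0.262422) = 0.240262
theta = 13.9 deg


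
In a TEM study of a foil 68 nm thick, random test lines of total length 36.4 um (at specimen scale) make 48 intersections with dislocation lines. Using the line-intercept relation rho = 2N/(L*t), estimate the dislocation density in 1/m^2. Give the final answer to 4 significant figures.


rho = 2N / (L * t)
L = 36.4 um = 3.64e-05 m, t = 68 nm = 6.8e-08 m
rho = 2 * 48 / (3.64e-05 * 6.8e-08)
rho = 3.878e+13 1/m^2


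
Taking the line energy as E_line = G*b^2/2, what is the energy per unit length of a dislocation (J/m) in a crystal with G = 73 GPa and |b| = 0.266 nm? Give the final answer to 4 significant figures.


E = G*b^2/2
b = 0.266 nm = 2.66e-10 m
G = 73 GPa = 7.3e+10 Pa
E = 0.5 * 7.3e+10 * (2.66e-10)^2
E = 2.583e-09 J/m


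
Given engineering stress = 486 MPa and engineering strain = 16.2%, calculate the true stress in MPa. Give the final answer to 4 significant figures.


sigma_true = sigma_eng * (1 + epsilon_eng)
sigma_true = 486 * (1 + 0.162)
sigma_true = 564.7 MPa


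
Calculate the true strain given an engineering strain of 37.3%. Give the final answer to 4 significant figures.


epsilon_true = ln(1 + epsilon_eng)
epsilon_true = ln(1 + 0.373)
epsilon_true = 0.317


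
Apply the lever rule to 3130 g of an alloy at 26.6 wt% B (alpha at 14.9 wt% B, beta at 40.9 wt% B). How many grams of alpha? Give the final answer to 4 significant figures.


f_alpha = (C_beta - C0) / (C_beta - C_alpha)
f_alpha = (40.9 - 26.6) / (40.9 - 14.9) = 0.55
m_alpha = f_alpha * m_total = 0.55 * 3130 = 1722 g


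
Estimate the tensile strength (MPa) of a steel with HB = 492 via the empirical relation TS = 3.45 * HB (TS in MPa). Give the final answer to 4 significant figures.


TS (MPa) = 3.45 * HB
TS = 3.45 * 492
TS = 1697 MPa


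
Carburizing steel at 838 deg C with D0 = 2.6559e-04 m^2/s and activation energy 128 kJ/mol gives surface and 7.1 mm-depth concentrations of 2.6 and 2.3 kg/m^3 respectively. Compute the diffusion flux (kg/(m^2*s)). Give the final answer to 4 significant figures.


Step 1: D = D0 * exp(-Qd/(R*T))
T = 838 + 273.15 = 1111.15 K
D = 2.6559e-04 * exp(-128e3 / (8.314 * 1111.15)) = 2.55138e-10 m^2/s
Step 2: J = D * (C1 - C2) / dx
J = 2.55138e-10 * (2.6 - 2.3) / 7.1e-03
J = 1.078e-08 kg/(m^2*s)


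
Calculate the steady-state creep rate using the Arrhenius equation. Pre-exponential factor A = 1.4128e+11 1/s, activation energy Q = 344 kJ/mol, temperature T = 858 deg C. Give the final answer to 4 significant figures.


rate = A * exp(-Q / (R*T))
T = 858 + 273.15 = 1131.15 K
rate = 1.4128e+11 * exp(-344e3 / (8.314 * 1131.15))
rate = 1.837e-05 1/s


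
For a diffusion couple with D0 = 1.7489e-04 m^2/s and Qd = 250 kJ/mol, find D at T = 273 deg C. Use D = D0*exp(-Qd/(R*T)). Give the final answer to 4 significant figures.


D = D0 * exp(-Qd / (R*T))
T = 546.15 K
D = 1.7489e-04 * exp(-250e3 / (8.314 * 546.15))
D = 2.145e-28 m^2/s


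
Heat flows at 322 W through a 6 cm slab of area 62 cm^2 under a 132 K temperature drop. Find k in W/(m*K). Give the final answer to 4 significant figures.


k = Q*L / (A*dT)
L = 0.06 m, A = 6.2e-03 m^2
k = 322 * 0.06 / (6.2e-03 * 132)
k = 23.61 W/(m*K)


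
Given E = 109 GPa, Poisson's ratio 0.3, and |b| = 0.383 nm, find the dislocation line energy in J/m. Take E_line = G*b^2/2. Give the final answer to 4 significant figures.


Step 1: G = E / (2*(1+nu))
G = 109 / (2*(1+0.3)) = 41.9231 GPa = 4.19231e+10 Pa
Step 2: E_line = G*b^2/2
b = 0.383 nm = 3.83e-10 m
E_line = 0.5 * 4.19231e+10 * (3.83e-10)^2 = 3.075e-09 J/m


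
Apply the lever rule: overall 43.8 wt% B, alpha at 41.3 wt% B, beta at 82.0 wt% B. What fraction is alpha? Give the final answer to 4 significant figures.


f_alpha = (C_beta - C0) / (C_beta - C_alpha)
f_alpha = (82.0 - 43.8) / (82.0 - 41.3)
f_alpha = 0.9386


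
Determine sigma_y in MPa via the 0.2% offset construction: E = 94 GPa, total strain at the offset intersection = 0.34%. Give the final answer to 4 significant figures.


Offset strain = 0.002
Elastic strain at yield = total_strain - offset = 3.4e-03 - 0.002 = 1.4e-03
sigma_y = E * elastic_strain = 94000 * 1.4e-03
sigma_y = 131.6 MPa


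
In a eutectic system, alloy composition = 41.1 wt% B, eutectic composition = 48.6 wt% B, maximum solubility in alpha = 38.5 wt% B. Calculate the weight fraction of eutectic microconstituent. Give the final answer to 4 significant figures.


f_primary = (C_e - C0) / (C_e - C_alpha_max)
f_primary = (48.6 - 41.1) / (48.6 - 38.5)
f_primary = 0.742574
f_eutectic = 1 - 0.742574 = 0.2574


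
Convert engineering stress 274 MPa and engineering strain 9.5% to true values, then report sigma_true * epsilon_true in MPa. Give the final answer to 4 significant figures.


sigma_true = sigma_eng * (1 + epsilon_eng)
sigma_true = 274 * (1 + 0.095) = 300.03 MPa
epsilon_true = ln(1 + epsilon_eng)
epsilon_true = ln(1 + 0.095) = 0.0907544
sigma_true * epsilon_true = 300.03 * 0.0907544 = 27.23 MPa


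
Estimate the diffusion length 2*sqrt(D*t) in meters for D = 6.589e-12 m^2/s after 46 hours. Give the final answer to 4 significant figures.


t = 46 hr = 165600 s
Diffusion length = 2*sqrt(D*t)
= 2*sqrt(6.589e-12 * 165600)
= 2.089e-03 m


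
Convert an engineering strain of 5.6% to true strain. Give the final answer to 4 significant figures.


epsilon_true = ln(1 + epsilon_eng)
epsilon_true = ln(1 + 0.056)
epsilon_true = 0.05449


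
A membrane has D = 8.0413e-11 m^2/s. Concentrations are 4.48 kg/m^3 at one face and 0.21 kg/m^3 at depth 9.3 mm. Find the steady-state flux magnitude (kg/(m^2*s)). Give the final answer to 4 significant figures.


J = -D * (dC/dx) = D * (C1 - C2) / dx
J = 8.0413e-11 * (4.48 - 0.21) / 9.3e-03
J = 3.692e-08 kg/(m^2*s)


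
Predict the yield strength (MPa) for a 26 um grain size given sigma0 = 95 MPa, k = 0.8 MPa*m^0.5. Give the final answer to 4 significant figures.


sigma_y = sigma0 + k / sqrt(d)
d = 26 um = 2.6e-05 m
sigma_y = 95 + 0.8 / sqrt(2.6e-05)
sigma_y = 251.9 MPa


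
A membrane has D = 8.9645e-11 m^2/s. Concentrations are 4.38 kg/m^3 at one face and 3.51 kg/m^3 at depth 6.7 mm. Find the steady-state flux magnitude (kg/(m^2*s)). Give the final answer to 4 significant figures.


J = -D * (dC/dx) = D * (C1 - C2) / dx
J = 8.9645e-11 * (4.38 - 3.51) / 6.7e-03
J = 1.164e-08 kg/(m^2*s)


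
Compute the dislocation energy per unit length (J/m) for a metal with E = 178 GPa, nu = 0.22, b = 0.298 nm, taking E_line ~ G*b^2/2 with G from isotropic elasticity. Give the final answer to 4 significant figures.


Step 1: G = E / (2*(1+nu))
G = 178 / (2*(1+0.22)) = 72.9508 GPa = 7.29508e+10 Pa
Step 2: E_line = G*b^2/2
b = 0.298 nm = 2.98e-10 m
E_line = 0.5 * 7.29508e+10 * (2.98e-10)^2 = 3.239e-09 J/m


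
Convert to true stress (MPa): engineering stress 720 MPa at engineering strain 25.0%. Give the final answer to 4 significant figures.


sigma_true = sigma_eng * (1 + epsilon_eng)
sigma_true = 720 * (1 + 0.25)
sigma_true = 900 MPa


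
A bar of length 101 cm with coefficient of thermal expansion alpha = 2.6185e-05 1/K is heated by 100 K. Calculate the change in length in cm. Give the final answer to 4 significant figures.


dL = L0 * alpha * dT
dL = 101 * 2.6185e-05 * 100
dL = 0.2645 cm


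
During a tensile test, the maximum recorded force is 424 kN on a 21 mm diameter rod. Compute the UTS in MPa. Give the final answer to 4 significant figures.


A0 = pi*(d/2)^2 = pi*(21/2)^2 = 346.361 mm^2
UTS = F_max / A0 = 424*1000 / 346.361
UTS = 1224 MPa


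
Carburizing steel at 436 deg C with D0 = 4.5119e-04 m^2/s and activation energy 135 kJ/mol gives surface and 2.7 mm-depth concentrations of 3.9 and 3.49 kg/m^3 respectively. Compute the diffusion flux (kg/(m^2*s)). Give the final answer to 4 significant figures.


Step 1: D = D0 * exp(-Qd/(R*T))
T = 436 + 273.15 = 709.15 K
D = 4.5119e-04 * exp(-135e3 / (8.314 * 709.15)) = 5.13047e-14 m^2/s
Step 2: J = D * (C1 - C2) / dx
J = 5.13047e-14 * (3.9 - 3.49) / 2.7e-03
J = 7.791e-12 kg/(m^2*s)


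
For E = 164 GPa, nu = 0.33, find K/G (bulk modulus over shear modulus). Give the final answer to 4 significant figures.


G = E / (2*(1+nu))
G = 164 / (2*(1+0.33)) = 61.6541 GPa
K = E / (3*(1-2*nu))
K = 164 / (3*(1-2*0.33)) = 160.784 GPa
K/G = 160.784 / 61.6541 = 2.608


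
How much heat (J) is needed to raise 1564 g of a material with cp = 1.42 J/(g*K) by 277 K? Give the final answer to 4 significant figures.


Q = m * cp * dT
Q = 1564 * 1.42 * 277
Q = 615200 J


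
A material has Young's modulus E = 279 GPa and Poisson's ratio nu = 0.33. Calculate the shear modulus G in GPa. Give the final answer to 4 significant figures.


G = E / (2*(1+nu))
G = 279 / (2*(1+0.33))
G = 104.9 GPa


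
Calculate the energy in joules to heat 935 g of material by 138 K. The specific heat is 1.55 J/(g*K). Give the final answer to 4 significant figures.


Q = m * cp * dT
Q = 935 * 1.55 * 138
Q = 200000 J


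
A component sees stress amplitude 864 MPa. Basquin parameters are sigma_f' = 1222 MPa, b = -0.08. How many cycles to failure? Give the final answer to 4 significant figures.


sigma_a = sigma_f' * (2*Nf)^b
2*Nf = (sigma_a / sigma_f')^(1/b)
2*Nf = (864 / 1222)^(1/-0.08)
2*Nf = 76.2023
Nf = 38.1 cycles


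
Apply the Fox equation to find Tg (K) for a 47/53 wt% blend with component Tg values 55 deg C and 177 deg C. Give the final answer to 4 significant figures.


1/Tg = w1/Tg1 + w2/Tg2 (in Kelvin)
Tg1 = 328.15 K, Tg2 = 450.15 K
1/Tg = 0.47/328.15 + 0.53/450.15
Tg = 383.2 K


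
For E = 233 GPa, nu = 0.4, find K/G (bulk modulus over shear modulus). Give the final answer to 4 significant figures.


G = E / (2*(1+nu))
G = 233 / (2*(1+0.4)) = 83.2143 GPa
K = E / (3*(1-2*nu))
K = 233 / (3*(1-2*0.4)) = 388.333 GPa
K/G = 388.333 / 83.2143 = 4.667


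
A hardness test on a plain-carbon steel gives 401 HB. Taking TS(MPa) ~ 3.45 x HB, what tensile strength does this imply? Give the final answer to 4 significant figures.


TS (MPa) = 3.45 * HB
TS = 3.45 * 401
TS = 1383 MPa


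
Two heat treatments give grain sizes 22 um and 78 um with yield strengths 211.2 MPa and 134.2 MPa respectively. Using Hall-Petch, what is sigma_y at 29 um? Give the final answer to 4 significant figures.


sigma_y = sigma0 + k / sqrt(d)
1/sqrt(d1) = 1/sqrt(2.2e-05) = 213.201;  1/sqrt(d2) = 113.228
k = (sigma1 - sigma2) / (1/sqrt(d1) - 1/sqrt(d2)) = (211.2 - 134.2) / (213.201 - 113.228) = 0.770208 MPa*m^0.5
sigma0 = sigma1 - k/sqrt(d1) = 211.2 - 0.770208*213.201 = 46.9911 MPa
sigma_y(d3) = 46.9911 + 0.770208 / sqrt(2.9e-05) = 190 MPa


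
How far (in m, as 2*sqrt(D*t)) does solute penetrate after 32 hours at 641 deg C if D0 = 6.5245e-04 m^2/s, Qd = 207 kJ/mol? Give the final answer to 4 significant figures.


Step 1: D = D0 * exp(-Qd/(R*T))
T = 914.15 K
D = 6.5245e-04 * exp(-207e3 / (8.314 * 914.15)) = 9.68535e-16 m^2/s
Step 2: L = 2*sqrt(D*t)
t = 32 h = 115200 s
L = 2*sqrt(9.68535e-16 * 115200) = 2.113e-05 m


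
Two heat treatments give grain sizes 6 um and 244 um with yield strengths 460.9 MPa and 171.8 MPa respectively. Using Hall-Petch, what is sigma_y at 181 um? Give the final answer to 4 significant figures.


sigma_y = sigma0 + k / sqrt(d)
1/sqrt(d1) = 1/sqrt(6e-06) = 408.248;  1/sqrt(d2) = 64.0184
k = (sigma1 - sigma2) / (1/sqrt(d1) - 1/sqrt(d2)) = (460.9 - 171.8) / (408.248 - 64.0184) = 0.839846 MPa*m^0.5
sigma0 = sigma1 - k/sqrt(d1) = 460.9 - 0.839846*408.248 = 118.034 MPa
sigma_y(d3) = 118.034 + 0.839846 / sqrt(1.81e-04) = 180.5 MPa


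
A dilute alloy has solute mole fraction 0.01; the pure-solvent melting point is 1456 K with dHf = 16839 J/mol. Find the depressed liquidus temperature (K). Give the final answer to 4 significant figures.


dT = R*Tm^2*x / dHf
dT = 8.314 * 1456^2 * 0.01 / 16839
dT = 10.4669 K
T_new = 1456 - 10.4669 = 1446 K


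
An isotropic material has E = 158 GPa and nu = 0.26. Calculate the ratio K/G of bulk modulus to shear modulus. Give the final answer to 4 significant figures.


G = E / (2*(1+nu))
G = 158 / (2*(1+0.26)) = 62.6984 GPa
K = E / (3*(1-2*nu))
K = 158 / (3*(1-2*0.26)) = 109.722 GPa
K/G = 109.722 / 62.6984 = 1.75


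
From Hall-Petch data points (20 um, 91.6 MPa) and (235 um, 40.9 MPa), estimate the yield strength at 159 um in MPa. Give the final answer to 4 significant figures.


sigma_y = sigma0 + k / sqrt(d)
1/sqrt(d1) = 1/sqrt(2e-05) = 223.607;  1/sqrt(d2) = 65.2328
k = (sigma1 - sigma2) / (1/sqrt(d1) - 1/sqrt(d2)) = (91.6 - 40.9) / (223.607 - 65.2328) = 0.320128 MPa*m^0.5
sigma0 = sigma1 - k/sqrt(d1) = 91.6 - 0.320128*223.607 = 20.0171 MPa
sigma_y(d3) = 20.0171 + 0.320128 / sqrt(1.59e-04) = 45.4 MPa


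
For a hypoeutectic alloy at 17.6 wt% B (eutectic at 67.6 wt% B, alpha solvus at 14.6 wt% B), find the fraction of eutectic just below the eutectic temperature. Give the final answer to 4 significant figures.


f_primary = (C_e - C0) / (C_e - C_alpha_max)
f_primary = (67.6 - 17.6) / (67.6 - 14.6)
f_primary = 0.943396
f_eutectic = 1 - 0.943396 = 0.0566


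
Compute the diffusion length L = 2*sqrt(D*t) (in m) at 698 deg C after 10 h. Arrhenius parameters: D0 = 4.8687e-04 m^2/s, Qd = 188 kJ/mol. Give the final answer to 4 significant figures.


Step 1: D = D0 * exp(-Qd/(R*T))
T = 971.15 K
D = 4.8687e-04 * exp(-188e3 / (8.314 * 971.15)) = 3.76018e-14 m^2/s
Step 2: L = 2*sqrt(D*t)
t = 10 h = 36000 s
L = 2*sqrt(3.76018e-14 * 36000) = 7.358e-05 m


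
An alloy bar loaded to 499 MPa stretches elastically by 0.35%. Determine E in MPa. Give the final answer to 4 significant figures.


E = sigma / epsilon
epsilon = 0.35% = 3.5e-03
E = 499 / 3.5e-03
E = 142600 MPa


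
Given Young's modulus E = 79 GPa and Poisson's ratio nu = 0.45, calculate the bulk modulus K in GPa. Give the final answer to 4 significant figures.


K = E / (3*(1-2*nu))
K = 79 / (3*(1-2*0.45))
K = 263.3 GPa


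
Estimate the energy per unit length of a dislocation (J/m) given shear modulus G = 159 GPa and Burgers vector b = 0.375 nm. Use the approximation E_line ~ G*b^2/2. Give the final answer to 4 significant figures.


E = G*b^2/2
b = 0.375 nm = 3.75e-10 m
G = 159 GPa = 1.59e+11 Pa
E = 0.5 * 1.59e+11 * (3.75e-10)^2
E = 1.118e-08 J/m


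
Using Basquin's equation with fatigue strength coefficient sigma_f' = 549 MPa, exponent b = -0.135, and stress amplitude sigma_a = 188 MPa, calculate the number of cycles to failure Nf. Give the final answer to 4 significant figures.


sigma_a = sigma_f' * (2*Nf)^b
2*Nf = (sigma_a / sigma_f')^(1/b)
2*Nf = (188 / 549)^(1/-0.135)
2*Nf = 2802.3
Nf = 1401 cycles


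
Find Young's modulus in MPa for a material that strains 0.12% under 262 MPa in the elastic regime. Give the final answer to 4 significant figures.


E = sigma / epsilon
epsilon = 0.12% = 1.2e-03
E = 262 / 1.2e-03
E = 218300 MPa


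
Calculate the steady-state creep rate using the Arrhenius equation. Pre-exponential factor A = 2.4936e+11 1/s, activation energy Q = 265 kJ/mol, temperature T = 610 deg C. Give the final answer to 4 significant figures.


rate = A * exp(-Q / (R*T))
T = 610 + 273.15 = 883.15 K
rate = 2.4936e+11 * exp(-265e3 / (8.314 * 883.15))
rate = 5.28e-05 1/s


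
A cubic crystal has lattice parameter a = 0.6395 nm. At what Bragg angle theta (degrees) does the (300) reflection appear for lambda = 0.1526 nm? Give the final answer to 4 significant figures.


d = a / sqrt(h^2+k^2+l^2)
d = 0.6395 / sqrt(9) = 0.213167 nm
lambda = 2*d*sin(theta)  =>  sin(theta) = lambda / (2*d)
sin(theta) = 0.1526 / (2 * 0.213167) = 0.357936
theta = 20.97 deg


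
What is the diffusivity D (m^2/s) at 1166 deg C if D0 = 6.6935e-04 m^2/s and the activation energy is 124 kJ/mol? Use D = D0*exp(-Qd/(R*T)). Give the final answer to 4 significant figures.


D = D0 * exp(-Qd / (R*T))
T = 1439.15 K
D = 6.6935e-04 * exp(-124e3 / (8.314 * 1439.15))
D = 2.113e-08 m^2/s


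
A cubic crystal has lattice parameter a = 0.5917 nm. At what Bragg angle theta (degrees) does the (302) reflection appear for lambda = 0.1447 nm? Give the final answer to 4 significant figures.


d = a / sqrt(h^2+k^2+l^2)
d = 0.5917 / sqrt(13) = 0.164108 nm
lambda = 2*d*sin(theta)  =>  sin(theta) = lambda / (2*d)
sin(theta) = 0.1447 / (2 * 0.164108) = 0.440868
theta = 26.16 deg


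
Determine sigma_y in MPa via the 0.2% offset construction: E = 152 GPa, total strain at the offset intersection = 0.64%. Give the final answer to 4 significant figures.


Offset strain = 0.002
Elastic strain at yield = total_strain - offset = 6.4e-03 - 0.002 = 4.4e-03
sigma_y = E * elastic_strain = 152000 * 4.4e-03
sigma_y = 668.8 MPa


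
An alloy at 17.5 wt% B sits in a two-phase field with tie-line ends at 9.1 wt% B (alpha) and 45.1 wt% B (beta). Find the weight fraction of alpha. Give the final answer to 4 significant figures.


f_alpha = (C_beta - C0) / (C_beta - C_alpha)
f_alpha = (45.1 - 17.5) / (45.1 - 9.1)
f_alpha = 0.7667


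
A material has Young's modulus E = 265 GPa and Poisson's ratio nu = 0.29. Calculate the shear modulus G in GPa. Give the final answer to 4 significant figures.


G = E / (2*(1+nu))
G = 265 / (2*(1+0.29))
G = 102.7 GPa


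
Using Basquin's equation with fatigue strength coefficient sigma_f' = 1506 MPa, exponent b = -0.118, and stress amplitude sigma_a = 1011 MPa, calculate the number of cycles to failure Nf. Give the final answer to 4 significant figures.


sigma_a = sigma_f' * (2*Nf)^b
2*Nf = (sigma_a / sigma_f')^(1/b)
2*Nf = (1011 / 1506)^(1/-0.118)
2*Nf = 29.2905
Nf = 14.65 cycles


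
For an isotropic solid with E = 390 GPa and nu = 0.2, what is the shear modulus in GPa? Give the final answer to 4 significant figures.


G = E / (2*(1+nu))
G = 390 / (2*(1+0.2))
G = 162.5 GPa


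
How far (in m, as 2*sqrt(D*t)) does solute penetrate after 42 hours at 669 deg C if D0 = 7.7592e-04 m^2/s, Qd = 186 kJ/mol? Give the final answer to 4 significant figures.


Step 1: D = D0 * exp(-Qd/(R*T))
T = 942.15 K
D = 7.7592e-04 * exp(-186e3 / (8.314 * 942.15)) = 3.77781e-14 m^2/s
Step 2: L = 2*sqrt(D*t)
t = 42 h = 151200 s
L = 2*sqrt(3.77781e-14 * 151200) = 1.512e-04 m


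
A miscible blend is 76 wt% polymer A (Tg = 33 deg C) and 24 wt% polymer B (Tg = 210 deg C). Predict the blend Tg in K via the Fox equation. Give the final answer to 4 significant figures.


1/Tg = w1/Tg1 + w2/Tg2 (in Kelvin)
Tg1 = 306.15 K, Tg2 = 483.15 K
1/Tg = 0.76/306.15 + 0.24/483.15
Tg = 335.7 K


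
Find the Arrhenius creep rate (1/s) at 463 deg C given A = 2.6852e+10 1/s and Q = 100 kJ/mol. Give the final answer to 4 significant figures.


rate = A * exp(-Q / (R*T))
T = 463 + 273.15 = 736.15 K
rate = 2.6852e+10 * exp(-100e3 / (8.314 * 736.15))
rate = 2153 1/s


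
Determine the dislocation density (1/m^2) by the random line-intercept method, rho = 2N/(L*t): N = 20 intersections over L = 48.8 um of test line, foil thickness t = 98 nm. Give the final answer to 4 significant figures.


rho = 2N / (L * t)
L = 48.8 um = 4.88e-05 m, t = 98 nm = 9.8e-08 m
rho = 2 * 20 / (4.88e-05 * 9.8e-08)
rho = 8.364e+12 1/m^2


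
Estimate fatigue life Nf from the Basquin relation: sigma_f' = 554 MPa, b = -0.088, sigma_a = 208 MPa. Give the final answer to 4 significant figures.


sigma_a = sigma_f' * (2*Nf)^b
2*Nf = (sigma_a / sigma_f')^(1/b)
2*Nf = (208 / 554)^(1/-0.088)
2*Nf = 68331.1
Nf = 34170 cycles


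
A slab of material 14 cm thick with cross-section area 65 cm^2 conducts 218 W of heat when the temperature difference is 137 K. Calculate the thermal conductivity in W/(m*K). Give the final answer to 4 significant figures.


k = Q*L / (A*dT)
L = 0.14 m, A = 6.5e-03 m^2
k = 218 * 0.14 / (6.5e-03 * 137)
k = 34.27 W/(m*K)


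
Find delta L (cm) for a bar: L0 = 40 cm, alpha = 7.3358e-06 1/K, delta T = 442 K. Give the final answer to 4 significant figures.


dL = L0 * alpha * dT
dL = 40 * 7.3358e-06 * 442
dL = 0.1297 cm


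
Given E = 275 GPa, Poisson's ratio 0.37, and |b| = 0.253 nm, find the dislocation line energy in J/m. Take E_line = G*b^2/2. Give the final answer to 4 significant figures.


Step 1: G = E / (2*(1+nu))
G = 275 / (2*(1+0.37)) = 100.365 GPa = 1.00365e+11 Pa
Step 2: E_line = G*b^2/2
b = 0.253 nm = 2.53e-10 m
E_line = 0.5 * 1.00365e+11 * (2.53e-10)^2 = 3.212e-09 J/m


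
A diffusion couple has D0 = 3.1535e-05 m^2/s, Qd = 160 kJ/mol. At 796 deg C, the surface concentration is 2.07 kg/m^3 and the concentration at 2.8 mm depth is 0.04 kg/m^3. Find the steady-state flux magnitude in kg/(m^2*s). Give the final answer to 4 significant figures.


Step 1: D = D0 * exp(-Qd/(R*T))
T = 796 + 273.15 = 1069.15 K
D = 3.1535e-05 * exp(-160e3 / (8.314 * 1069.15)) = 4.80301e-13 m^2/s
Step 2: J = D * (C1 - C2) / dx
J = 4.80301e-13 * (2.07 - 0.04) / 2.8e-03
J = 3.482e-10 kg/(m^2*s)


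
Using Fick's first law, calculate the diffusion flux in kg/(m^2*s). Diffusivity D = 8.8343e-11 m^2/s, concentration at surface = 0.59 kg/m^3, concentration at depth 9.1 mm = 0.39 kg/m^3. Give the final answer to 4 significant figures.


J = -D * (dC/dx) = D * (C1 - C2) / dx
J = 8.8343e-11 * (0.59 - 0.39) / 9.1e-03
J = 1.942e-09 kg/(m^2*s)


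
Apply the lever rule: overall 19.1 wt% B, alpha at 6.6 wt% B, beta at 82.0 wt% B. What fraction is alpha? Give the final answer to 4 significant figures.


f_alpha = (C_beta - C0) / (C_beta - C_alpha)
f_alpha = (82.0 - 19.1) / (82.0 - 6.6)
f_alpha = 0.8342


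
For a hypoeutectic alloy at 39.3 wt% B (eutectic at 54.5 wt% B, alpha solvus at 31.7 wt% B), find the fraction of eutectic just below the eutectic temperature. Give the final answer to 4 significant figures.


f_primary = (C_e - C0) / (C_e - C_alpha_max)
f_primary = (54.5 - 39.3) / (54.5 - 31.7)
f_primary = 0.666667
f_eutectic = 1 - 0.666667 = 0.3333


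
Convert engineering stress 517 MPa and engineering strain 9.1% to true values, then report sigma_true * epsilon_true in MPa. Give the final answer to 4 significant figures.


sigma_true = sigma_eng * (1 + epsilon_eng)
sigma_true = 517 * (1 + 0.091) = 564.047 MPa
epsilon_true = ln(1 + epsilon_eng)
epsilon_true = ln(1 + 0.091) = 0.0870947
sigma_true * epsilon_true = 564.047 * 0.0870947 = 49.13 MPa


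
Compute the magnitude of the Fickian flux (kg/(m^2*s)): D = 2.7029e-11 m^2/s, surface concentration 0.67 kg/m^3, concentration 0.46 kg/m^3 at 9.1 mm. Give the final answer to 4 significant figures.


J = -D * (dC/dx) = D * (C1 - C2) / dx
J = 2.7029e-11 * (0.67 - 0.46) / 9.1e-03
J = 6.237e-10 kg/(m^2*s)


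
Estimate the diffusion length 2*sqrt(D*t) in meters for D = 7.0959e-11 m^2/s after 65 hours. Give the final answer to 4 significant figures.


t = 65 hr = 234000 s
Diffusion length = 2*sqrt(D*t)
= 2*sqrt(7.0959e-11 * 234000)
= 8.15e-03 m


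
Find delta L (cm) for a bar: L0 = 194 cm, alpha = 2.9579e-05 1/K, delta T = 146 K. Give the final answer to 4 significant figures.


dL = L0 * alpha * dT
dL = 194 * 2.9579e-05 * 146
dL = 0.8378 cm


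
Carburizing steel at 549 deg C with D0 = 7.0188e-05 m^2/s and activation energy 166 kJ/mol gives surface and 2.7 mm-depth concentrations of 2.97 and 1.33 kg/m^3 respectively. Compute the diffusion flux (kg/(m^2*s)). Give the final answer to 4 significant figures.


Step 1: D = D0 * exp(-Qd/(R*T))
T = 549 + 273.15 = 822.15 K
D = 7.0188e-05 * exp(-166e3 / (8.314 * 822.15)) = 1.99161e-15 m^2/s
Step 2: J = D * (C1 - C2) / dx
J = 1.99161e-15 * (2.97 - 1.33) / 2.7e-03
J = 1.21e-12 kg/(m^2*s)


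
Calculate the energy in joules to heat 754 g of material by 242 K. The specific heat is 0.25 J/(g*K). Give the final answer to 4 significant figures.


Q = m * cp * dT
Q = 754 * 0.25 * 242
Q = 45620 J


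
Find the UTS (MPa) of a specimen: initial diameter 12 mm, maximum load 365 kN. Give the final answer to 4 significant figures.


A0 = pi*(d/2)^2 = pi*(12/2)^2 = 113.097 mm^2
UTS = F_max / A0 = 365*1000 / 113.097
UTS = 3227 MPa


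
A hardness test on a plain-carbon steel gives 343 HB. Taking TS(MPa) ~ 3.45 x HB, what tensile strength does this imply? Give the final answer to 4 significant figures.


TS (MPa) = 3.45 * HB
TS = 3.45 * 343
TS = 1183 MPa


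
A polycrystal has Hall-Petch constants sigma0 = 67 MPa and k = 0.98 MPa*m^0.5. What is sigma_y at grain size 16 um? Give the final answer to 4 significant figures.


sigma_y = sigma0 + k / sqrt(d)
d = 16 um = 1.6e-05 m
sigma_y = 67 + 0.98 / sqrt(1.6e-05)
sigma_y = 312 MPa
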